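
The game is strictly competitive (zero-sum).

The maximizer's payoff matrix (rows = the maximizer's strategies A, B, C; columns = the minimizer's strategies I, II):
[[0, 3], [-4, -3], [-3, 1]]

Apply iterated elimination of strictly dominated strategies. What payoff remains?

0

Row C is strictly dominated by row A (0>-3, 3>1); eliminate C.
Row B is strictly dominated by row A (0>-4, 3>-3); eliminate B.
Column II is strictly dominated by I for the minimizer (0<3); eliminate II.
Only (A, I) remains, with payoff 0.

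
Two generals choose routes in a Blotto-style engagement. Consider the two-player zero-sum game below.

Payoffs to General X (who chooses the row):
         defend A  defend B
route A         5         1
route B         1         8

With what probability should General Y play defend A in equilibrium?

7/11

Row minima are 1 and 1, so General X's maximin is 1; column maxima are 5 and 8, so General Y's minimax is 5. These differ, so the equilibrium is in mixed strategies.
Let General Y play defend A with probability q. General X is indifferent when 5q + (1−q) = q + 8(1−q), giving q = 7/11.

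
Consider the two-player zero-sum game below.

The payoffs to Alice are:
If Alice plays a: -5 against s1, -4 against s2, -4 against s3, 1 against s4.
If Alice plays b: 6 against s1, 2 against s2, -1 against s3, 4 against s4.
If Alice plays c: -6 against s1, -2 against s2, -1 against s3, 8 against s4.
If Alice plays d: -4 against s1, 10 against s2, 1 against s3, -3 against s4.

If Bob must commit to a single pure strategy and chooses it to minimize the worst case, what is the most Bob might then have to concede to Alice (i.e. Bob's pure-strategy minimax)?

The worst case (largest entry) in each column is s1: 6, s2: 10, s3: 1, s4: 8.
The best (smallest) of these is 1.

1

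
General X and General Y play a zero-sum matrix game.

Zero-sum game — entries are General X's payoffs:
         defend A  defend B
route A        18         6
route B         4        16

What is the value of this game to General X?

Row minima are 6 and 4, so General X's maximin is 6; column maxima are 18 and 16, so General Y's minimax is 16. These differ, so the equilibrium is in mixed strategies.
Let General X play route A with probability p. General Y is indifferent when 18p + 4(1−p) = 6p + 16(1−p), giving p = 1/2.
Let General Y play defend A with probability q. General X is indifferent when 18q + 6(1−q) = 4q + 16(1−q), giving q = 5/12.
The value is 18·(5/12) + (6)·(7/12) = 11.

11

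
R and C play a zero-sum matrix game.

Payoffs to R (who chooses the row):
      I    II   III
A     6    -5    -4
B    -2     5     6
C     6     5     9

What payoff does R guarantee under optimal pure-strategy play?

5

Row minima: -5, -2, 5 → R's maximin is 5.
Column maxima: 6, 5, 9 → C's minimax is 5.
They coincide at (C, II), so the value is 5.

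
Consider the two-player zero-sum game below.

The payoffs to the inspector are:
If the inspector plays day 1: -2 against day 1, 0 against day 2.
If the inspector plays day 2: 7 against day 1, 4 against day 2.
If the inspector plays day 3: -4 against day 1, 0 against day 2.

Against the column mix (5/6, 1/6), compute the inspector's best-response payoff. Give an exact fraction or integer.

day 1: (-2)·(5/6) + (0)·(1/6) = -5/3.
day 2: (7)·(5/6) + (4)·(1/6) = 13/2.
day 3: (-4)·(5/6) + (0)·(1/6) = -10/3.
The best pure response is day 2 with expected payoff 13/2.

13/2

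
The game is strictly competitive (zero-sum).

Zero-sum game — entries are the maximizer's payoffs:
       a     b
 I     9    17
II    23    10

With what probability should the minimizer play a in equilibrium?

Row minima are 9 and 10, so the maximizer's maximin is 10; column maxima are 23 and 17, so the minimizer's minimax is 17. These differ, so the equilibrium is in mixed strategies.
Let the minimizer play a with probability q. The maximizer is indifferent when 9q + 17(1−q) = 23q + 10(1−q), giving q = 1/3.

1/3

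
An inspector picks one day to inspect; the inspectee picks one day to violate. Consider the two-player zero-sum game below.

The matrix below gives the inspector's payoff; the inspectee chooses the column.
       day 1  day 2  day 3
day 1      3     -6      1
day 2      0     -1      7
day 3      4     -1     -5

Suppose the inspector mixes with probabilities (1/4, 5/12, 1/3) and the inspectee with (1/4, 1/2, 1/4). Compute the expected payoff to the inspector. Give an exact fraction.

-11/48

Against (1/4, 1/2, 1/4), each row's expected payoff is day 1: -2; day 2: 5/4; day 3: -3/4.
Taking the (1/4, 5/12, 1/3)-weighted average: (1/4)·(-2) + (5/12)·(5/4) + (1/3)·(-3/4) = -11/48.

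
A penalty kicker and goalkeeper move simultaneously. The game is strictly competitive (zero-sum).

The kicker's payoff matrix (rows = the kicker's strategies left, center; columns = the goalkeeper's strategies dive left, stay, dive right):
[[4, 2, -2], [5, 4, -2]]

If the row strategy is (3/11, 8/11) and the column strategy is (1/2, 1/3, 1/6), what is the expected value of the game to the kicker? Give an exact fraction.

Against (1/2, 1/3, 1/6), each row's expected payoff is left: 7/3; center: 7/2.
Taking the (3/11, 8/11)-weighted average: (3/11)·(7/3) + (8/11)·(7/2) = 35/11.

35/11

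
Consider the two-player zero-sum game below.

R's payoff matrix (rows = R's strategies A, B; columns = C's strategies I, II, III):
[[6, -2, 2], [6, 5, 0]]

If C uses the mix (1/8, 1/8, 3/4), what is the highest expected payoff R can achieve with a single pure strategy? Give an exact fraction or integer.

2

A: (6)·(1/8) + (-2)·(1/8) + (2)·(3/4) = 2.
B: (6)·(1/8) + (5)·(1/8) + (0)·(3/4) = 11/8.
The best pure response is A with expected payoff 2.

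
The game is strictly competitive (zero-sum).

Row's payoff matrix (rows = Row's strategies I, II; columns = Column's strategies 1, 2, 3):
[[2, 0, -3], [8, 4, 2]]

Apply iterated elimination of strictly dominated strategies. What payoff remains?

Column 2 is strictly dominated by 3 for Column (-3<0, 2<4); eliminate 2.
Row I is strictly dominated by row II (8>2, 2>-3); eliminate I.
Column 1 is strictly dominated by 3 for Column (2<8); eliminate 1.
Only (II, 3) remains, with payoff 2.

2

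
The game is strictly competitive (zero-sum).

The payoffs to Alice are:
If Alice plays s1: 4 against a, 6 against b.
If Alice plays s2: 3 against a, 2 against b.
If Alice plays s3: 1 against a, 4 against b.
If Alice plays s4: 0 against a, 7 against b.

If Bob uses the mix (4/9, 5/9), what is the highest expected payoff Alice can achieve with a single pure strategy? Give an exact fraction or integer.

s1: (4)·(4/9) + (6)·(5/9) = 46/9.
s2: (3)·(4/9) + (2)·(5/9) = 22/9.
s3: (1)·(4/9) + (4)·(5/9) = 8/3.
s4: (0)·(4/9) + (7)·(5/9) = 35/9.
The best pure response is s1 with expected payoff 46/9.

46/9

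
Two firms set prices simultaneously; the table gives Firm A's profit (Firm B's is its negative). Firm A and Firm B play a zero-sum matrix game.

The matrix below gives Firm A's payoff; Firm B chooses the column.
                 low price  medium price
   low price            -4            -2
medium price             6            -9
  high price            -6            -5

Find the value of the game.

Row high price is strictly dominated by row low price, so Firm A never plays it.
The remaining 2×2 game on (low price, medium price) × (low price, medium price) has no saddle point. Let Firm A play low price with probability p; indifference gives −4p + 6(1−p) = −2p − 9(1−p), so p = 15/17.
Similarly Firm B's optimal q on low price is 7/17, and the value is -4·(7/17) + (-2)·(10/17) = -48/17.

-48/17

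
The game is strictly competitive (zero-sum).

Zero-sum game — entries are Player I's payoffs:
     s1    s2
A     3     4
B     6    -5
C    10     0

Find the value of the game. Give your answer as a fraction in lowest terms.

40/11

Row B is strictly dominated by row C, so Player I never plays it.
The remaining 2×2 game on (A, C) × (s1, s2) has no saddle point. Let Player I play A with probability p; indifference gives 3p + 10(1−p) = 4p, so p = 10/11.
Similarly Player II's optimal q on s1 is 4/11, and the value is 3·(4/11) + (4)·(7/11) = 40/11.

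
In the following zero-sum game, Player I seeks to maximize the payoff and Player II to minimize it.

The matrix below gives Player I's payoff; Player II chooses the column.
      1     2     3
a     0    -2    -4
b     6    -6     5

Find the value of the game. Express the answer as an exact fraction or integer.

-34/13

Column 1 is strictly dominated by 3 for Player II (it gives Player I more in every row).
The remaining 2×2 game on (a, b) × (2, 3) has no saddle point. Let Player I play a with probability p; indifference gives −2p − 6(1−p) = −4p + 5(1−p), so p = 11/13.
Similarly Player II's optimal q on 2 is 9/13, and the value is -2·(9/13) + (-4)·(4/13) = -34/13.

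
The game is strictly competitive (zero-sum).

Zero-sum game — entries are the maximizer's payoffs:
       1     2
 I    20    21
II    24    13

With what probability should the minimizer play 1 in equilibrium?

Row minima are 20 and 13, so the maximizer's maximin is 20; column maxima are 24 and 21, so the minimizer's minimax is 21. These differ, so the equilibrium is in mixed strategies.
Let the minimizer play 1 with probability q. The maximizer is indifferent when 20q + 21(1−q) = 24q + 13(1−q), giving q = 2/3.

2/3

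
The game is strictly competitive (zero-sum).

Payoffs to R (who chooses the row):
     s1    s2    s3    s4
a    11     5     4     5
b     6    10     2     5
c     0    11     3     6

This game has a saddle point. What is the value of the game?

Row minima: 4, 2, 0 → R's maximin is 4.
Column maxima: 11, 11, 4, 6 → C's minimax is 4.
They coincide at (a, s3), so the value is 4.

4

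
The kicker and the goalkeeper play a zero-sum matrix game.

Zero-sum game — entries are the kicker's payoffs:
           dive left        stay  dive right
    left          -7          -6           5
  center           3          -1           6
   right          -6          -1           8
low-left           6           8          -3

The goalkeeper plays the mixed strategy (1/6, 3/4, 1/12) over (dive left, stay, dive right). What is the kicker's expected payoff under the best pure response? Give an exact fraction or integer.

left: (-7)·(1/6) + (-6)·(3/4) + (5)·(1/12) = -21/4.
center: (3)·(1/6) + (-1)·(3/4) + (6)·(1/12) = 1/4.
right: (-6)·(1/6) + (-1)·(3/4) + (8)·(1/12) = -13/12.
low-left: (6)·(1/6) + (8)·(3/4) + (-3)·(1/12) = 27/4.
The best pure response is low-left with expected payoff 27/4.

27/4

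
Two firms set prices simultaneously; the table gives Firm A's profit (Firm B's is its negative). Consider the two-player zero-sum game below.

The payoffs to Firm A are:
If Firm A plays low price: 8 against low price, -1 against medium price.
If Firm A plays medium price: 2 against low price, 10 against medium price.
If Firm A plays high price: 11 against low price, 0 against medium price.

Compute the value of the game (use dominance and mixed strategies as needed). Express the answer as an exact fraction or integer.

Row low price is strictly dominated by row high price, so Firm A never plays it.
The remaining 2×2 game on (medium price, high price) × (low price, medium price) has no saddle point. Let Firm A play medium price with probability p; indifference gives 2p + 11(1−p) = 10p, so p = 11/19.
Similarly Firm B's optimal q on low price is 10/19, and the value is 2·(10/19) + (10)·(9/19) = 110/19.

110/19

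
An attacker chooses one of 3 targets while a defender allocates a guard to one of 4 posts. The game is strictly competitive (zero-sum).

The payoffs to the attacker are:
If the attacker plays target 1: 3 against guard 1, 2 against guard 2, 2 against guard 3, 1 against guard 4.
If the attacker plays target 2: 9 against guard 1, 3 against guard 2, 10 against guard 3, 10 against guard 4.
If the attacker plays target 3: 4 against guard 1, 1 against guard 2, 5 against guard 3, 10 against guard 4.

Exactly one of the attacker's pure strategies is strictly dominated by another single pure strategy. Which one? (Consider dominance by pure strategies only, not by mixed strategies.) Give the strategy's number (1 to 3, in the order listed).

1

Compare target 1 with target 2: 9 > 3, 3 > 2, 10 > 2, 10 > 1.
So target 2 strictly dominates target 1 for the attacker; target 1 is strictly dominated.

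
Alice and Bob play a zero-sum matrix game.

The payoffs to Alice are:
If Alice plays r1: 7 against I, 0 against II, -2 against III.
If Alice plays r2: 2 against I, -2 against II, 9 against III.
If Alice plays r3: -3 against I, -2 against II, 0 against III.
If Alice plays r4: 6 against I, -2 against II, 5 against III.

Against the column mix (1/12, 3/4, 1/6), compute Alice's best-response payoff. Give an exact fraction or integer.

1/4

r1: (7)·(1/12) + (0)·(3/4) + (-2)·(1/6) = 1/4.
r2: (2)·(1/12) + (-2)·(3/4) + (9)·(1/6) = 1/6.
r3: (-3)·(1/12) + (-2)·(3/4) + (0)·(1/6) = -7/4.
r4: (6)·(1/12) + (-2)·(3/4) + (5)·(1/6) = -1/6.
The best pure response is r1 with expected payoff 1/4.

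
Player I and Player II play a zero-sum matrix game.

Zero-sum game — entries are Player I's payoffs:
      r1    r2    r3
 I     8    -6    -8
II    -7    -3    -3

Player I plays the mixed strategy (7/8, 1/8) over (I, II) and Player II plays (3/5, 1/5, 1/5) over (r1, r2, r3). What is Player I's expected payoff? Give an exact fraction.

43/40

Against (3/5, 1/5, 1/5), each row's expected payoff is I: 2; II: -27/5.
Taking the (7/8, 1/8)-weighted average: (7/8)·(2) + (1/8)·(-27/5) = 43/40.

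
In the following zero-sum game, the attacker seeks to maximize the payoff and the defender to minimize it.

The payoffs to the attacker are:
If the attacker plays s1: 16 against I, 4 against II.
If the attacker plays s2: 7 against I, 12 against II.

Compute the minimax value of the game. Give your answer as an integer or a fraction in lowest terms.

164/17

Row minima are 4 and 7, so the attacker's maximin is 7; column maxima are 16 and 12, so the defender's minimax is 12. These differ, so the equilibrium is in mixed strategies.
Let the attacker play s1 with probability p. The defender is indifferent when 16p + 7(1−p) = 4p + 12(1−p), giving p = 5/17.
Let the defender play I with probability q. The attacker is indifferent when 16q + 4(1−q) = 7q + 12(1−q), giving q = 8/17.
The value is 16·(8/17) + (4)·(9/17) = 164/17.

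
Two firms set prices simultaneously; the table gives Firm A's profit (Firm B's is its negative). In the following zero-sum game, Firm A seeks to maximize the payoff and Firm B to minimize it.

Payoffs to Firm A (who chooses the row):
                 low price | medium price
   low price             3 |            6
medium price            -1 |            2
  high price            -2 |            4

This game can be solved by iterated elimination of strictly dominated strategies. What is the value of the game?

3

Row medium price is strictly dominated by row low price (3>-1, 6>2); eliminate medium price.
Row high price is strictly dominated by row low price (3>-2, 6>4); eliminate high price.
Column medium price is strictly dominated by low price for Firm B (3<6); eliminate medium price.
Only (low price, low price) remains, with payoff 3.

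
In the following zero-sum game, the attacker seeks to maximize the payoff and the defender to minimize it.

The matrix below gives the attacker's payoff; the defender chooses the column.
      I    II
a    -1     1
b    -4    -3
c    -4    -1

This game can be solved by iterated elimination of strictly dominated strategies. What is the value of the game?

-1

Row b is strictly dominated by row a (-1>-4, 1>-3); eliminate b.
Column II is strictly dominated by I for the defender (-1<1, -4<-1); eliminate II.
Row c is strictly dominated by row a (-1>-4); eliminate c.
Only (a, I) remains, with payoff -1.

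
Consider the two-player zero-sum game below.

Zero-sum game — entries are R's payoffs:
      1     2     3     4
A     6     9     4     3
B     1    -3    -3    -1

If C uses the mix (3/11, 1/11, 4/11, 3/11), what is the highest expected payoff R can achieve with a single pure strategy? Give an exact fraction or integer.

A: (6)·(3/11) + (9)·(1/11) + (4)·(4/11) + (3)·(3/11) = 52/11.
B: (1)·(3/11) + (-3)·(1/11) + (-3)·(4/11) + (-1)·(3/11) = -15/11.
The best pure response is A with expected payoff 52/11.

52/11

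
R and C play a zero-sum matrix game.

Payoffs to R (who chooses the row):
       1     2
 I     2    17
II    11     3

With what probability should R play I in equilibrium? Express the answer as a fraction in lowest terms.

8/23

Row minima are 2 and 3, so R's maximin is 3; column maxima are 11 and 17, so C's minimax is 11. These differ, so the equilibrium is in mixed strategies.
Let R play I with probability p. C is indifferent when 2p + 11(1−p) = 17p + 3(1−p), giving p = 8/23.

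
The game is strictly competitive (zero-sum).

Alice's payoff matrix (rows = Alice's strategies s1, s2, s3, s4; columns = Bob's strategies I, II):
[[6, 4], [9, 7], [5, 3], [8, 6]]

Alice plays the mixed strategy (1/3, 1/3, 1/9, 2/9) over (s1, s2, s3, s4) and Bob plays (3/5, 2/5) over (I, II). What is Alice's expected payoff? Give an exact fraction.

Against (3/5, 2/5), each row's expected payoff is s1: 26/5; s2: 41/5; s3: 21/5; s4: 36/5.
Taking the (1/3, 1/3, 1/9, 2/9)-weighted average: (1/3)·(26/5) + (1/3)·(41/5) + (1/9)·(21/5) + (2/9)·(36/5) = 98/15.

98/15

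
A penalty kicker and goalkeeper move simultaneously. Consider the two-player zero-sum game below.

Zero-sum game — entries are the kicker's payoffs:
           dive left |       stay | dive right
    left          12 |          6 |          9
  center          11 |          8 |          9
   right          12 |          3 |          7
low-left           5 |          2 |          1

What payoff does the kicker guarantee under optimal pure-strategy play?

8

Row minima: 6, 8, 3, 1 → the kicker's maximin is 8.
Column maxima: 12, 8, 9 → the goalkeeper's minimax is 8.
They coincide at (center, stay), so the value is 8.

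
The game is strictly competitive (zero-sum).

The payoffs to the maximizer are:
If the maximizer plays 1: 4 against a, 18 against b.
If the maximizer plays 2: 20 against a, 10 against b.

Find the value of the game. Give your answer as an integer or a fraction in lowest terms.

40/3

Row minima are 4 and 10, so the maximizer's maximin is 10; column maxima are 20 and 18, so the minimizer's minimax is 18. These differ, so the equilibrium is in mixed strategies.
Let the maximizer play 1 with probability p. The minimizer is indifferent when 4p + 20(1−p) = 18p + 10(1−p), giving p = 5/12.
Let the minimizer play a with probability q. The maximizer is indifferent when 4q + 18(1−q) = 20q + 10(1−q), giving q = 1/3.
The value is 4·(1/3) + (18)·(2/3) = 40/3.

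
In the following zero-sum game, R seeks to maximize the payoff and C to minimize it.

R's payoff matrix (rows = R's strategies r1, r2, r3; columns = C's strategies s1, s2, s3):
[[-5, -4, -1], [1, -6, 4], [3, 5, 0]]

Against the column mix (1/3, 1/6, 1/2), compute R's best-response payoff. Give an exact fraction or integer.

r1: (-5)·(1/3) + (-4)·(1/6) + (-1)·(1/2) = -17/6.
r2: (1)·(1/3) + (-6)·(1/6) + (4)·(1/2) = 4/3.
r3: (3)·(1/3) + (5)·(1/6) + (0)·(1/2) = 11/6.
The best pure response is r3 with expected payoff 11/6.

11/6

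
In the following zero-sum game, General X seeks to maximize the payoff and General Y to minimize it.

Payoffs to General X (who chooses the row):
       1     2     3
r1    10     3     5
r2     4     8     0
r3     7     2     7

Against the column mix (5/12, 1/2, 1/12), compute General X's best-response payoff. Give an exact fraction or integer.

r1: (10)·(5/12) + (3)·(1/2) + (5)·(1/12) = 73/12.
r2: (4)·(5/12) + (8)·(1/2) + (0)·(1/12) = 17/3.
r3: (7)·(5/12) + (2)·(1/2) + (7)·(1/12) = 9/2.
The best pure response is r1 with expected payoff 73/12.

73/12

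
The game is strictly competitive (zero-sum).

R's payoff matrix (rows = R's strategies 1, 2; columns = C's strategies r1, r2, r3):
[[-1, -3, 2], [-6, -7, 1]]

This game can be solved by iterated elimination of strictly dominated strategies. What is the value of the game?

-3

Column r1 is strictly dominated by r2 for C (-3<-1, -7<-6); eliminate r1.
Column r3 is strictly dominated by r2 for C (-3<2, -7<1); eliminate r3.
Row 2 is strictly dominated by row 1 (-3>-7); eliminate 2.
Only (1, r2) remains, with payoff -3.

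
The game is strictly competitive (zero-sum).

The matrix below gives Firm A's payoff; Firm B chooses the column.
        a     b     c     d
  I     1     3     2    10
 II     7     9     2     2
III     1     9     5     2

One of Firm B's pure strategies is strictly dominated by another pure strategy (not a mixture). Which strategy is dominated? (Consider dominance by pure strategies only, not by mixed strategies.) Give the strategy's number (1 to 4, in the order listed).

Firm B prefers columns that give Firm A less. Compare b with a: 1 < 3, 7 < 9, 1 < 9.
So a strictly dominates b for Firm B; b is strictly dominated.

2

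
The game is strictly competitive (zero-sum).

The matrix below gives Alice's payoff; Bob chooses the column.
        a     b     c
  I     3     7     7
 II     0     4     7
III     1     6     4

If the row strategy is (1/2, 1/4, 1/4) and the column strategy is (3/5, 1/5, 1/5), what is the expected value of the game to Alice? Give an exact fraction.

Against (3/5, 1/5, 1/5), each row's expected payoff is I: 23/5; II: 11/5; III: 13/5.
Taking the (1/2, 1/4, 1/4)-weighted average: (1/2)·(23/5) + (1/4)·(11/5) + (1/4)·(13/5) = 7/2.

7/2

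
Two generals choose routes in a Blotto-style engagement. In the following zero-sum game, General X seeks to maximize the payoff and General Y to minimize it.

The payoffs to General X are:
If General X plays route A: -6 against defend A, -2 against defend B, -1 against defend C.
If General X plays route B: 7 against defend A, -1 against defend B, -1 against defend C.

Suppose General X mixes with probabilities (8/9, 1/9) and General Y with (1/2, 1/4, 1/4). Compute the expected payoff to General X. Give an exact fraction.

Against (1/2, 1/4, 1/4), each row's expected payoff is route A: -15/4; route B: 3.
Taking the (8/9, 1/9)-weighted average: (8/9)·(-15/4) + (1/9)·(3) = -3.

-3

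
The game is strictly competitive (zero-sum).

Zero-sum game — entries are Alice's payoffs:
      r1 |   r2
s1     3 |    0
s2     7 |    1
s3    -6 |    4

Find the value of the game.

Row s1 is strictly dominated by row s2, so Alice never plays it.
The remaining 2×2 game on (s2, s3) × (r1, r2) has no saddle point. Let Alice play s2 with probability p; indifference gives 7p − 6(1−p) = p + 4(1−p), so p = 5/8.
Similarly Bob's optimal q on r1 is 3/16, and the value is 7·(3/16) + (1)·(13/16) = 17/8.

17/8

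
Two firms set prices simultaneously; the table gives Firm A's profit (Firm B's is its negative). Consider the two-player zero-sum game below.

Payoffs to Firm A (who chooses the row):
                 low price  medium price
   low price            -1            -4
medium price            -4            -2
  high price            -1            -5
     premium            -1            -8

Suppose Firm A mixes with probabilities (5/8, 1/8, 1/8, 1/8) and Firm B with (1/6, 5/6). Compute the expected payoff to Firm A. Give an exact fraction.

Against (1/6, 5/6), each row's expected payoff is low price: -7/2; medium price: -7/3; high price: -13/3; premium: -41/6.
Taking the (5/8, 1/8, 1/8, 1/8)-weighted average: (5/8)·(-7/2) + (1/8)·(-7/3) + (1/8)·(-13/3) + (1/8)·(-41/6) = -31/8.

-31/8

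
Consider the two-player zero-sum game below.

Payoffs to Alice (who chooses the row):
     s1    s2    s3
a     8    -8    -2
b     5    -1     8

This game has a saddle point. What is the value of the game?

-1

Row minima: -8, -1 → Alice's maximin is -1.
Column maxima: 8, -1, 8 → Bob's minimax is -1.
They coincide at (b, s2), so the value is -1.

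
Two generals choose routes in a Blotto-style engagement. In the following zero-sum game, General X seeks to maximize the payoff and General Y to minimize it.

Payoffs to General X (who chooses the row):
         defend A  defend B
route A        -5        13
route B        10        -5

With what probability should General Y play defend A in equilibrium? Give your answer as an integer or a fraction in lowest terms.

6/11

Row minima are -5 and -5, so General X's maximin is -5; column maxima are 10 and 13, so General Y's minimax is 10. These differ, so the equilibrium is in mixed strategies.
Let General Y play defend A with probability q. General X is indifferent when −5q + 13(1−q) = 10q − 5(1−q), giving q = 6/11.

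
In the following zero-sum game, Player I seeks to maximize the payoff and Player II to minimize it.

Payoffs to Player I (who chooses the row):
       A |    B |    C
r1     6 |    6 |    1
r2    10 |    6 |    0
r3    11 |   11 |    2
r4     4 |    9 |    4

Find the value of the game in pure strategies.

Row minima: 1, 0, 2, 4 → Player I's maximin is 4.
Column maxima: 11, 11, 4 → Player II's minimax is 4.
They coincide at (r4, C), so the value is 4.

4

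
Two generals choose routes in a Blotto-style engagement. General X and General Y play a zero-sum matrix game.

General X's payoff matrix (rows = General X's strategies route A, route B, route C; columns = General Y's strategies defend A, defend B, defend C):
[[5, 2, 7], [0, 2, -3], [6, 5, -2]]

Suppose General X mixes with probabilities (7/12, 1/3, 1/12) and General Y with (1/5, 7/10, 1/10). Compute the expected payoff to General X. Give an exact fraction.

Against (1/5, 7/10, 1/10), each row's expected payoff is route A: 31/10; route B: 11/10; route C: 9/2.
Taking the (7/12, 1/3, 1/12)-weighted average: (7/12)·(31/10) + (1/3)·(11/10) + (1/12)·(9/2) = 51/20.

51/20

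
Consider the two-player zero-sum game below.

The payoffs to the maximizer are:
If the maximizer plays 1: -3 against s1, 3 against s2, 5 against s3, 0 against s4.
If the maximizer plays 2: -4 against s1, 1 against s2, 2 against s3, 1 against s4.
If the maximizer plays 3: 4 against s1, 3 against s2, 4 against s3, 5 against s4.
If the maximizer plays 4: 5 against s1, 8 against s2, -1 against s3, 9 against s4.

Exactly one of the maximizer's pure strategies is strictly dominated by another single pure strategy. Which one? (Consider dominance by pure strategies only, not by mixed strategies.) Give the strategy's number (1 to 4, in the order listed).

Compare 2 with 3: 4 > -4, 3 > 1, 4 > 2, 5 > 1.
So 3 strictly dominates 2 for the maximizer; 2 is strictly dominated.

2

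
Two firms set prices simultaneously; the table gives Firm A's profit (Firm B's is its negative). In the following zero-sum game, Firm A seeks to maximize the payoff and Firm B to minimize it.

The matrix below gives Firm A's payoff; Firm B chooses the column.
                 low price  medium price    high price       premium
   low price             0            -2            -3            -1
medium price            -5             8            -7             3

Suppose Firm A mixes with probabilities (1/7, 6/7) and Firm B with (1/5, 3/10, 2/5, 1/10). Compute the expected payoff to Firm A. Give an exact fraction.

-17/14

Against (1/5, 3/10, 2/5, 1/10), each row's expected payoff is low price: -19/10; medium price: -11/10.
Taking the (1/7, 6/7)-weighted average: (1/7)·(-19/10) + (6/7)·(-11/10) = -17/14.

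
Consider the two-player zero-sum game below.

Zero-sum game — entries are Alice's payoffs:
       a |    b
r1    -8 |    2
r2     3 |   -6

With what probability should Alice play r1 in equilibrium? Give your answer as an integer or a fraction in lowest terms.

Row minima are -8 and -6, so Alice's maximin is -6; column maxima are 3 and 2, so Bob's minimax is 2. These differ, so the equilibrium is in mixed strategies.
Let Alice play r1 with probability p. Bob is indifferent when −8p + 3(1−p) = 2p − 6(1−p), giving p = 9/19.

9/19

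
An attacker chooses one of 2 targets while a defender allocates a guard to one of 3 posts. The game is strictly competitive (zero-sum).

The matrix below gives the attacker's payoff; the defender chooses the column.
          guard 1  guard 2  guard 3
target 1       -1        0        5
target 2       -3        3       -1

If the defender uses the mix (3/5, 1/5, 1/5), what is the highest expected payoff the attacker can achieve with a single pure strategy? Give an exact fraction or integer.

2/5

target 1: (-1)·(3/5) + (0)·(1/5) + (5)·(1/5) = 2/5.
target 2: (-3)·(3/5) + (3)·(1/5) + (-1)·(1/5) = -7/5.
The best pure response is target 1 with expected payoff 2/5.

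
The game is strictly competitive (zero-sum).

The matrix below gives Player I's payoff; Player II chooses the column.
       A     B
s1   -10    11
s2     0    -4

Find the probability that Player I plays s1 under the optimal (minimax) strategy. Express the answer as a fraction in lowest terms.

Row minima are -10 and -4, so Player I's maximin is -4; column maxima are 0 and 11, so Player II's minimax is 0. These differ, so the equilibrium is in mixed strategies.
Let Player I play s1 with probability p. Player II is indifferent when −10p = 11p − 4(1−p), giving p = 4/25.

4/25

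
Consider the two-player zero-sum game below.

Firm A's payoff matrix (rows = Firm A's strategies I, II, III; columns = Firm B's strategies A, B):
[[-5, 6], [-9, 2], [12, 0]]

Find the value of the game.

72/23

Row II is strictly dominated by row I, so Firm A never plays it.
The remaining 2×2 game on (I, III) × (A, B) has no saddle point. Let Firm A play I with probability p; indifference gives −5p + 12(1−p) = 6p, so p = 12/23.
Similarly Firm B's optimal q on A is 6/23, and the value is -5·(6/23) + (6)·(17/23) = 72/23.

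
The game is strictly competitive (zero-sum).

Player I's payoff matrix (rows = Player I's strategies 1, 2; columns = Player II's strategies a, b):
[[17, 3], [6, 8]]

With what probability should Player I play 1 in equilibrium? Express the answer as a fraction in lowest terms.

Row minima are 3 and 6, so Player I's maximin is 6; column maxima are 17 and 8, so Player II's minimax is 8. These differ, so the equilibrium is in mixed strategies.
Let Player I play 1 with probability p. Player II is indifferent when 17p + 6(1−p) = 3p + 8(1−p), giving p = 1/8.

1/8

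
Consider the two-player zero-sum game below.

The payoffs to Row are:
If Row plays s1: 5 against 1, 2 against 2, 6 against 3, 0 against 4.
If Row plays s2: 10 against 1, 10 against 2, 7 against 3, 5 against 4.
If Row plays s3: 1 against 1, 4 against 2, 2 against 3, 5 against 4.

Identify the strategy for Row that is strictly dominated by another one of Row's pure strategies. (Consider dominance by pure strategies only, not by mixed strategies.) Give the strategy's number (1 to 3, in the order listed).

Compare s1 with s2: 10 > 5, 10 > 2, 7 > 6, 5 > 0.
So s2 strictly dominates s1 for Row; s1 is strictly dominated.

1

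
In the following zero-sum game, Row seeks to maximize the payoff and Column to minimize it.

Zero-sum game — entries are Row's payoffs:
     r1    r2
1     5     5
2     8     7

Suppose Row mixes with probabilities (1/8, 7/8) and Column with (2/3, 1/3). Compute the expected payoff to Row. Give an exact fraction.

22/3

Against (2/3, 1/3), each row's expected payoff is 1: 5; 2: 23/3.
Taking the (1/8, 7/8)-weighted average: (1/8)·(5) + (7/8)·(23/3) = 22/3.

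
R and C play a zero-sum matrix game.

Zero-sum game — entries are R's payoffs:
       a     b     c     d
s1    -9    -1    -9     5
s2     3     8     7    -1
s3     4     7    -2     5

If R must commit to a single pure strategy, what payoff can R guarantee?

The worst-case payoff for each row is s1: -9, s2: -1, s3: -2.
The best of these is -1.

-1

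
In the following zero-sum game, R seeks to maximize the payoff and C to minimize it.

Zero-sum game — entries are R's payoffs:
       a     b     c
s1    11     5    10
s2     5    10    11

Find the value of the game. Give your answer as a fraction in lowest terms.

Column c is strictly dominated by b for C (it gives R more in every row).
The remaining 2×2 game on (s1, s2) × (a, b) has no saddle point. Let R play s1 with probability p; indifference gives 11p + 5(1−p) = 5p + 10(1−p), so p = 5/11.
Similarly C's optimal q on a is 5/11, and the value is 11·(5/11) + (5)·(6/11) = 85/11.

85/11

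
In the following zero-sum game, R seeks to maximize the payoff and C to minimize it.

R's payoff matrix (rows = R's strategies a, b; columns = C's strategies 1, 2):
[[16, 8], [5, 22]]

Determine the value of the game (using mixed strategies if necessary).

Row minima are 8 and 5, so R's maximin is 8; column maxima are 16 and 22, so C's minimax is 16. These differ, so the equilibrium is in mixed strategies.
Let R play a with probability p. C is indifferent when 16p + 5(1−p) = 8p + 22(1−p), giving p = 17/25.
Let C play 1 with probability q. R is indifferent when 16q + 8(1−q) = 5q + 22(1−q), giving q = 14/25.
The value is 16·(14/25) + (8)·(11/25) = 312/25.

312/25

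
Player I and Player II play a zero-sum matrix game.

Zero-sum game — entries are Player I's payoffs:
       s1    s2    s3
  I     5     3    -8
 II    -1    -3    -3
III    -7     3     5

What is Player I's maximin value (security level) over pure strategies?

The worst-case payoff for each row is I: -8, II: -3, III: -7.
The best of these is -3.

-3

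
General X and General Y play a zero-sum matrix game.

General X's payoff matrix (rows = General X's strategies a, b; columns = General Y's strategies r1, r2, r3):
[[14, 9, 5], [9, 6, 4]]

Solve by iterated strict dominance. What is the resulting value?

Column r2 is strictly dominated by r3 for General Y (5<9, 4<6); eliminate r2.
Row b is strictly dominated by row a (14>9, 5>4); eliminate b.
Column r1 is strictly dominated by r3 for General Y (5<14); eliminate r1.
Only (a, r3) remains, with payoff 5.

5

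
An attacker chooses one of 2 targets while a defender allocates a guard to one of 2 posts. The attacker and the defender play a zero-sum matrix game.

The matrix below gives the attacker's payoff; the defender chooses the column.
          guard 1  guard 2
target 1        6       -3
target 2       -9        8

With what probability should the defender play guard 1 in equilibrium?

Row minima are -3 and -9, so the attacker's maximin is -3; column maxima are 6 and 8, so the defender's minimax is 6. These differ, so the equilibrium is in mixed strategies.
Let the defender play guard 1 with probability q. The attacker is indifferent when 6q − 3(1−q) = −9q + 8(1−q), giving q = 11/26.

11/26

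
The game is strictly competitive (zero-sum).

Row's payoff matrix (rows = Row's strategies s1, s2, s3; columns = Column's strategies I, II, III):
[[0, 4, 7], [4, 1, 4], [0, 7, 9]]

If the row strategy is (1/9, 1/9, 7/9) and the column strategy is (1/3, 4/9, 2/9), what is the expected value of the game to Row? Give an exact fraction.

376/81

Against (1/3, 4/9, 2/9), each row's expected payoff is s1: 10/3; s2: 8/3; s3: 46/9.
Taking the (1/9, 1/9, 7/9)-weighted average: (1/9)·(10/3) + (1/9)·(8/3) + (7/9)·(46/9) = 376/81.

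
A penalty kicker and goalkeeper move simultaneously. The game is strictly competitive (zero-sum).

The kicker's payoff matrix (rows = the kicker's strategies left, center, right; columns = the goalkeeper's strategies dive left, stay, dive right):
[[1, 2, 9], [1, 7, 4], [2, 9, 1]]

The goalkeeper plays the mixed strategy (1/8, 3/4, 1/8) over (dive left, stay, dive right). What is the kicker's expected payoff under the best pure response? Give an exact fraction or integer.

57/8

left: (1)·(1/8) + (2)·(3/4) + (9)·(1/8) = 11/4.
center: (1)·(1/8) + (7)·(3/4) + (4)·(1/8) = 47/8.
right: (2)·(1/8) + (9)·(3/4) + (1)·(1/8) = 57/8.
The best pure response is right with expected payoff 57/8.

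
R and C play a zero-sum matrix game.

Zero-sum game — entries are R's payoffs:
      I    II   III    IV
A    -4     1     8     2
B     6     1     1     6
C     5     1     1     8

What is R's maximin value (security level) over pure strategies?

1

The worst-case payoff for each row is A: -4, B: 1, C: 1.
The best of these is 1.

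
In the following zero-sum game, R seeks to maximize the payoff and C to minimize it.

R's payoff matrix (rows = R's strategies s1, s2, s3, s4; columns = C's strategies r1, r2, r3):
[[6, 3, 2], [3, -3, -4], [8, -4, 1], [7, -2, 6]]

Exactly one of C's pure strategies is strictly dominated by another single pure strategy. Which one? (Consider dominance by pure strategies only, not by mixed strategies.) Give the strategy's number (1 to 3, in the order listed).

1

C prefers columns that give R less. Compare r1 with r2: 3 < 6, -3 < 3, -4 < 8, -2 < 7.
So r2 strictly dominates r1 for C; r1 is strictly dominated.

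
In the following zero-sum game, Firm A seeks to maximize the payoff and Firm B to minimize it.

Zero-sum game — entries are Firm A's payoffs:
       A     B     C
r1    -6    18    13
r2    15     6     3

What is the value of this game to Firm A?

213/31

Column B is strictly dominated by C for Firm B (it gives Firm A more in every row).
The remaining 2×2 game on (r1, r2) × (A, C) has no saddle point. Let Firm A play r1 with probability p; indifference gives −6p + 15(1−p) = 13p + 3(1−p), so p = 12/31.
Similarly Firm B's optimal q on A is 10/31, and the value is -6·(10/31) + (13)·(21/31) = 213/31.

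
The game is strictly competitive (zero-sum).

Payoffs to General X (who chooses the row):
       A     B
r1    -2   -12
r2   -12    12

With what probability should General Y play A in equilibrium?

Row minima are -12 and -12, so General X's maximin is -12; column maxima are -2 and 12, so General Y's minimax is -2. These differ, so the equilibrium is in mixed strategies.
Let General Y play A with probability q. General X is indifferent when −2q − 12(1−q) = −12q + 12(1−q), giving q = 12/17.

12/17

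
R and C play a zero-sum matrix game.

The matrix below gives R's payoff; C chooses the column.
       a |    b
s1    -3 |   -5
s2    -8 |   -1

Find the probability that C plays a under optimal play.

Row minima are -5 and -8, so R's maximin is -5; column maxima are -3 and -1, so C's minimax is -3. These differ, so the equilibrium is in mixed strategies.
Let C play a with probability q. R is indifferent when −3q − 5(1−q) = −8q − (1−q), giving q = 4/9.

4/9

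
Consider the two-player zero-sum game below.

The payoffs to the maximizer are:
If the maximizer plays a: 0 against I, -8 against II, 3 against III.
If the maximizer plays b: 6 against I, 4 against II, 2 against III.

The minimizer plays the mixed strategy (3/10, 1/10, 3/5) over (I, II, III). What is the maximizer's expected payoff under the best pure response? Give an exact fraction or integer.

a: (0)·(3/10) + (-8)·(1/10) + (3)·(3/5) = 1.
b: (6)·(3/10) + (4)·(1/10) + (2)·(3/5) = 17/5.
The best pure response is b with expected payoff 17/5.

17/5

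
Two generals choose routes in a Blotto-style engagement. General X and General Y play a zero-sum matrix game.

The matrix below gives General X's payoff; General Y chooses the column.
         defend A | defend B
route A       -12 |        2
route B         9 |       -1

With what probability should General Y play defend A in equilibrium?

Row minima are -12 and -1, so General X's maximin is -1; column maxima are 9 and 2, so General Y's minimax is 2. These differ, so the equilibrium is in mixed strategies.
Let General Y play defend A with probability q. General X is indifferent when −12q + 2(1−q) = 9q − (1−q), giving q = 1/8.

1/8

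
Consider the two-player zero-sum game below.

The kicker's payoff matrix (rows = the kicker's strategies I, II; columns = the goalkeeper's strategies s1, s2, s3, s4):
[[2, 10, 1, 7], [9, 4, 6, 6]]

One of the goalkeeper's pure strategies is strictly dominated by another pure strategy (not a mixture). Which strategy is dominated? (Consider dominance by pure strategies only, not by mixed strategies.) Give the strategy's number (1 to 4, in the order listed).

1

The goalkeeper prefers columns that give the kicker less. Compare s1 with s3: 1 < 2, 6 < 9.
So s3 strictly dominates s1 for the goalkeeper; s1 is strictly dominated.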